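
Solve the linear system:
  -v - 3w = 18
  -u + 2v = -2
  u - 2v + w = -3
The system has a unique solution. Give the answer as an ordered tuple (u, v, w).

Form the augmented matrix and row-reduce:
  [  0  -1  -3  |  18 ]
  [ -1   2   0  |  -2 ]
  [  1  -2   1  |  -3 ]
R1 <-> R2
  [ -1   2   0  |  -2 ]
  [  0  -1  -3  |  18 ]
  [  1  -2   1  |  -3 ]
R1 := -1·R1
  [ 1  -2   0  |   2 ]
  [ 0  -1  -3  |  18 ]
  [ 1  -2   1  |  -3 ]
R3 := R3 − R1
  [ 1  -2   0  |   2 ]
  [ 0  -1  -3  |  18 ]
  [ 0   0   1  |  -5 ]
R2 := -1·R2
  [ 1  -2  0  |    2 ]
  [ 0   1  3  |  -18 ]
  [ 0   0  1  |   -5 ]
R2 := R2 − 3·R3
  [ 1  -2  0  |   2 ]
  [ 0   1  0  |  -3 ]
  [ 0   0  1  |  -5 ]
R1 := R1 + 2·R2
  [ 1  0  0  |  -4 ]
  [ 0  1  0  |  -3 ]
  [ 0  0  1  |  -5 ]
Reading off the last column: u = -4, v = -3, w = -5.

(-4, -3, -5)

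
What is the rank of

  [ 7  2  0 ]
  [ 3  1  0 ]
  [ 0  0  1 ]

R1 ← 1/7·R1
  [ 1  2/7  0 ]
  [ 3    1  0 ]
  [ 0    0  1 ]
R2 ← R2 − 3·R1
  [ 1  2/7  0 ]
  [ 0  1/7  0 ]
  [ 0    0  1 ]
R2 ← 7·R2
  [ 1  2/7  0 ]
  [ 0    1  0 ]
  [ 0    0  1 ]
R1 ← R1 − 2/7·R2
  [ 1  0  0 ]
  [ 0  1  0 ]
  [ 0  0  1 ]
The reduced form has 3 nonzero rows.

rank = 3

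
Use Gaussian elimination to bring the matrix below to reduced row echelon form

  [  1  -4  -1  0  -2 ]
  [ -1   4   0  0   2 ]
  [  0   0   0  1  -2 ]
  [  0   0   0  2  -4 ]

[[1, -4, 0, 0, -2], [0, 0, 1, 0, 0], [0, 0, 0, 1, -2], [0, 0, 0, 0, 0]]

r2 := r2 + r1
  [ 1  -4  -1  0  -2 ]
  [ 0   0  -1  0   0 ]
  [ 0   0   0  1  -2 ]
  [ 0   0   0  2  -4 ]
r2 := -1·r2
  [ 1  -4  -1  0  -2 ]
  [ 0   0   1  0   0 ]
  [ 0   0   0  1  -2 ]
  [ 0   0   0  2  -4 ]
r4 := r4 − 2·r3
  [ 1  -4  -1  0  -2 ]
  [ 0   0   1  0   0 ]
  [ 0   0   0  1  -2 ]
  [ 0   0   0  0   0 ]
r1 := r1 + r2
  [ 1  -4  0  0  -2 ]
  [ 0   0  1  0   0 ]
  [ 0   0  0  1  -2 ]
  [ 0   0  0  0   0 ]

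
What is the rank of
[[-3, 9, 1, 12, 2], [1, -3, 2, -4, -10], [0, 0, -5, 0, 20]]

rank = 2

R1 := -1/3·R1
  [ 1  -3  -1/3  -4  -2/3 ]
  [ 1  -3     2  -4   -10 ]
  [ 0   0    -5   0    20 ]
R2 := R2 − R1
  [ 1  -3  -1/3  -4   -2/3 ]
  [ 0   0   7/3   0  -28/3 ]
  [ 0   0    -5   0     20 ]
R2 := 3/7·R2
  [ 1  -3  -1/3  -4  -2/3 ]
  [ 0   0     1   0    -4 ]
  [ 0   0    -5   0    20 ]
R3 := R3 + 5·R2
  [ 1  -3  -1/3  -4  -2/3 ]
  [ 0   0     1   0    -4 ]
  [ 0   0     0   0     0 ]
R1 := R1 + 1/3·R2
  [ 1  -3  0  -4  -2 ]
  [ 0   0  1   0  -4 ]
  [ 0   0  0   0   0 ]
The reduced form has 2 nonzero rows.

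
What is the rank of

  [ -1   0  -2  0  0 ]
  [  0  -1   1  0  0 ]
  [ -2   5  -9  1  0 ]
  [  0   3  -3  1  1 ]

rank = 4

ρ1 ← -1·ρ1
ρ3 ← ρ3 + 2·ρ1
ρ2 ← -1·ρ2
ρ3 ← ρ3 − 5·ρ2
ρ4 ← ρ4 − 3·ρ2
ρ4 ← ρ4 − ρ3
The reduced form has 4 nonzero rows.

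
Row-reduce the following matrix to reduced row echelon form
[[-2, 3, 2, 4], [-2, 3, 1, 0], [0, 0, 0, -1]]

ρ1 → -1/2·ρ1
  [  1  -3/2  -1  -2 ]
  [ -2     3   1   0 ]
  [  0     0   0  -1 ]
ρ2 → ρ2 + 2·ρ1
  [ 1  -3/2  -1  -2 ]
  [ 0     0  -1  -4 ]
  [ 0     0   0  -1 ]
ρ2 → -1·ρ2
  [ 1  -3/2  -1  -2 ]
  [ 0     0   1   4 ]
  [ 0     0   0  -1 ]
ρ3 → -1·ρ3
  [ 1  -3/2  -1  -2 ]
  [ 0     0   1   4 ]
  [ 0     0   0   1 ]
ρ2 → ρ2 − 4·ρ3
  [ 1  -3/2  -1  -2 ]
  [ 0     0   1   0 ]
  [ 0     0   0   1 ]
ρ1 → ρ1 + 2·ρ3
  [ 1  -3/2  -1  0 ]
  [ 0     0   1  0 ]
  [ 0     0   0  1 ]
ρ1 → ρ1 + ρ2
  [ 1  -3/2  0  0 ]
  [ 0     0  1  0 ]
  [ 0     0  0  1 ]

[[1, -3/2, 0, 0], [0, 0, 1, 0], [0, 0, 0, 1]]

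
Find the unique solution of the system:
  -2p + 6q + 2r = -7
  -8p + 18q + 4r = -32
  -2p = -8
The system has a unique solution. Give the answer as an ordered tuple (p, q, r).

(4, -1/3, 3/2)

Form the augmented matrix and row-reduce:
  [ -2   6  2  |   -7 ]
  [ -8  18  4  |  -32 ]
  [ -2   0  0  |   -8 ]
ρ1 ← -1/2·ρ1
ρ2 ← ρ2 + 8·ρ1
ρ3 ← ρ3 + 2·ρ1
ρ2 ← -1/6·ρ2
ρ3 ← ρ3 + 6·ρ2
ρ3 ← 1/2·ρ3
ρ2 ← ρ2 − 2/3·ρ3
ρ1 ← ρ1 + ρ3
ρ1 ← ρ1 + 3·ρ2
Reading off the last column: p = 4, q = -1/3, r = 3/2.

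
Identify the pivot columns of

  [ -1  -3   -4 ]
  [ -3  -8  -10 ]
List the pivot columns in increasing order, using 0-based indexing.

R1 → -1·R1
  [  1   3    4 ]
  [ -3  -8  -10 ]
R2 → R2 + 3·R1
  [ 1  3  4 ]
  [ 0  1  2 ]
R1 → R1 − 3·R2
  [ 1  0  -2 ]
  [ 0  1   2 ]
Pivot columns are the columns containing a leading 1.

0, 1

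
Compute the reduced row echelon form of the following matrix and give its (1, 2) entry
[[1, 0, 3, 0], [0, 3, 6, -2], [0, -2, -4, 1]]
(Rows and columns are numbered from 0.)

2

r2 -> 1/3·r2
  [ 1   0   3     0 ]
  [ 0   1   2  -2/3 ]
  [ 0  -2  -4     1 ]
r3 -> r3 + 2·r2
  [ 1  0  3     0 ]
  [ 0  1  2  -2/3 ]
  [ 0  0  0  -1/3 ]
r3 -> -3·r3
  [ 1  0  3     0 ]
  [ 0  1  2  -2/3 ]
  [ 0  0  0     1 ]
r2 -> r2 + 2/3·r3
  [ 1  0  3  0 ]
  [ 0  1  2  0 ]
  [ 0  0  0  1 ]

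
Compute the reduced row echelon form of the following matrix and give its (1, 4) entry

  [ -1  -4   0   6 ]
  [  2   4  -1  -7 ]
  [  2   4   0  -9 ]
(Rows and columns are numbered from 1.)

Multiply ρ1 by -1.
  [ 1  4   0  -6 ]
  [ 2  4  -1  -7 ]
  [ 2  4   0  -9 ]
Subtract 2 times ρ1 from ρ2.
  [ 1   4   0  -6 ]
  [ 0  -4  -1   5 ]
  [ 2   4   0  -9 ]
Subtract 2 times ρ1 from ρ3.
  [ 1   4   0  -6 ]
  [ 0  -4  -1   5 ]
  [ 0  -4   0   3 ]
Multiply ρ2 by -1/4.
  [ 1   4    0    -6 ]
  [ 0   1  1/4  -5/4 ]
  [ 0  -4    0     3 ]
Add 4 times ρ2 to ρ3.
  [ 1  4    0    -6 ]
  [ 0  1  1/4  -5/4 ]
  [ 0  0    1    -2 ]
Subtract 1/4 times ρ3 from ρ2.
  [ 1  4  0    -6 ]
  [ 0  1  0  -3/4 ]
  [ 0  0  1    -2 ]
Subtract 4 times ρ2 from ρ1.
  [ 1  0  0    -3 ]
  [ 0  1  0  -3/4 ]
  [ 0  0  1    -2 ]

-3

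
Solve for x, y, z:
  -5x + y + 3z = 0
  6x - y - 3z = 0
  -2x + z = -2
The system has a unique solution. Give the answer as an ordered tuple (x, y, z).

(0, 6, -2)

Form the augmented matrix and row-reduce:
  [ -5   1   3  |   0 ]
  [  6  -1  -3  |   0 ]
  [ -2   0   1  |  -2 ]
Multiply r1 by -1/5.
  [  1  -1/5  -3/5  |   0 ]
  [  6    -1    -3  |   0 ]
  [ -2     0     1  |  -2 ]
Subtract 6 times r1 from r2.
  [  1  -1/5  -3/5  |   0 ]
  [  0   1/5   3/5  |   0 ]
  [ -2     0     1  |  -2 ]
Add 2 times r1 to r3.
  [ 1  -1/5  -3/5  |   0 ]
  [ 0   1/5   3/5  |   0 ]
  [ 0  -2/5  -1/5  |  -2 ]
Multiply r2 by 5.
  [ 1  -1/5  -3/5  |   0 ]
  [ 0     1     3  |   0 ]
  [ 0  -2/5  -1/5  |  -2 ]
Add 2/5 times r2 to r3.
  [ 1  -1/5  -3/5  |   0 ]
  [ 0     1     3  |   0 ]
  [ 0     0     1  |  -2 ]
Subtract 3 times r3 from r2.
  [ 1  -1/5  -3/5  |   0 ]
  [ 0     1     0  |   6 ]
  [ 0     0     1  |  -2 ]
Add 3/5 times r3 to r1.
  [ 1  -1/5  0  |  -6/5 ]
  [ 0     1  0  |     6 ]
  [ 0     0  1  |    -2 ]
Add 1/5 times r2 to r1.
  [ 1  0  0  |   0 ]
  [ 0  1  0  |   6 ]
  [ 0  0  1  |  -2 ]
Reading off the last column: x = 0, y = 6, z = -2.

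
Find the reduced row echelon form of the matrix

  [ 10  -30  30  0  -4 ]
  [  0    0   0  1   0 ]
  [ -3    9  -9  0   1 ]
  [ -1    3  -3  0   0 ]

r1 → 1/10·r1
r3 → r3 + 3·r1
r4 → r4 + r1
r3 → -5·r3
r4 → r4 + 2/5·r3
r1 → r1 + 2/5·r3

[[1, -3, 3, 0, 0], [0, 0, 0, 1, 0], [0, 0, 0, 0, 1], [0, 0, 0, 0, 0]]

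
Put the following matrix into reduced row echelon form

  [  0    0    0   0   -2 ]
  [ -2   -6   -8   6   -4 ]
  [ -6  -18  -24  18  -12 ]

[[1, 3, 4, -3, 0], [0, 0, 0, 0, 1], [0, 0, 0, 0, 0]]

R1 <-> R2
  [ -2   -6   -8   6   -4 ]
  [  0    0    0   0   -2 ]
  [ -6  -18  -24  18  -12 ]
R1 ← -1/2·R1
  [  1    3    4  -3    2 ]
  [  0    0    0   0   -2 ]
  [ -6  -18  -24  18  -12 ]
R3 ← R3 + 6·R1
  [ 1  3  4  -3   2 ]
  [ 0  0  0   0  -2 ]
  [ 0  0  0   0   0 ]
R2 ← -1/2·R2
  [ 1  3  4  -3  2 ]
  [ 0  0  0   0  1 ]
  [ 0  0  0   0  0 ]
R1 ← R1 − 2·R2
  [ 1  3  4  -3  0 ]
  [ 0  0  0   0  1 ]
  [ 0  0  0   0  0 ]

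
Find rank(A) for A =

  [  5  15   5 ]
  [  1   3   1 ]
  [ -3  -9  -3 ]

rank = 1

ρ1 ← 1/5·ρ1
ρ2 ← ρ2 − ρ1
ρ3 ← ρ3 + 3·ρ1
The reduced form has 1 nonzero row.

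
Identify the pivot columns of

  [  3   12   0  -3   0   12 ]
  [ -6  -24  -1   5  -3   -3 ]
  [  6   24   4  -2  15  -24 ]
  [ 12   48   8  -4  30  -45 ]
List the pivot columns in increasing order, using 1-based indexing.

1, 3, 5, 6

ρ1 ← 1/3·ρ1
  [  1    4   0  -1   0    4 ]
  [ -6  -24  -1   5  -3   -3 ]
  [  6   24   4  -2  15  -24 ]
  [ 12   48   8  -4  30  -45 ]
ρ2 ← ρ2 + 6·ρ1
  [  1   4   0  -1   0    4 ]
  [  0   0  -1  -1  -3   21 ]
  [  6  24   4  -2  15  -24 ]
  [ 12  48   8  -4  30  -45 ]
ρ3 ← ρ3 − 6·ρ1
  [  1   4   0  -1   0    4 ]
  [  0   0  -1  -1  -3   21 ]
  [  0   0   4   4  15  -48 ]
  [ 12  48   8  -4  30  -45 ]
ρ4 ← ρ4 − 12·ρ1
  [ 1  4   0  -1   0    4 ]
  [ 0  0  -1  -1  -3   21 ]
  [ 0  0   4   4  15  -48 ]
  [ 0  0   8   8  30  -93 ]
ρ2 ← -1·ρ2
  [ 1  4  0  -1   0    4 ]
  [ 0  0  1   1   3  -21 ]
  [ 0  0  4   4  15  -48 ]
  [ 0  0  8   8  30  -93 ]
ρ3 ← ρ3 − 4·ρ2
  [ 1  4  0  -1   0    4 ]
  [ 0  0  1   1   3  -21 ]
  [ 0  0  0   0   3   36 ]
  [ 0  0  8   8  30  -93 ]
ρ4 ← ρ4 − 8·ρ2
  [ 1  4  0  -1  0    4 ]
  [ 0  0  1   1  3  -21 ]
  [ 0  0  0   0  3   36 ]
  [ 0  0  0   0  6   75 ]
ρ3 ← 1/3·ρ3
  [ 1  4  0  -1  0    4 ]
  [ 0  0  1   1  3  -21 ]
  [ 0  0  0   0  1   12 ]
  [ 0  0  0   0  6   75 ]
ρ4 ← ρ4 − 6·ρ3
  [ 1  4  0  -1  0    4 ]
  [ 0  0  1   1  3  -21 ]
  [ 0  0  0   0  1   12 ]
  [ 0  0  0   0  0    3 ]
ρ4 ← 1/3·ρ4
  [ 1  4  0  -1  0    4 ]
  [ 0  0  1   1  3  -21 ]
  [ 0  0  0   0  1   12 ]
  [ 0  0  0   0  0    1 ]
ρ3 ← ρ3 − 12·ρ4
  [ 1  4  0  -1  0    4 ]
  [ 0  0  1   1  3  -21 ]
  [ 0  0  0   0  1    0 ]
  [ 0  0  0   0  0    1 ]
ρ2 ← ρ2 + 21·ρ4
  [ 1  4  0  -1  0  4 ]
  [ 0  0  1   1  3  0 ]
  [ 0  0  0   0  1  0 ]
  [ 0  0  0   0  0  1 ]
ρ1 ← ρ1 − 4·ρ4
  [ 1  4  0  -1  0  0 ]
  [ 0  0  1   1  3  0 ]
  [ 0  0  0   0  1  0 ]
  [ 0  0  0   0  0  1 ]
ρ2 ← ρ2 − 3·ρ3
  [ 1  4  0  -1  0  0 ]
  [ 0  0  1   1  0  0 ]
  [ 0  0  0   0  1  0 ]
  [ 0  0  0   0  0  1 ]
Pivot columns are the columns containing a leading 1.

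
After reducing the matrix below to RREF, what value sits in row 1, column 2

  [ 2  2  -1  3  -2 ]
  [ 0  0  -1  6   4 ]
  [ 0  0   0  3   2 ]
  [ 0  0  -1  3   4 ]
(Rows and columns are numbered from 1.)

1

Multiply r1 by 1/2.
  [ 1  1  -1/2  3/2  -1 ]
  [ 0  0    -1    6   4 ]
  [ 0  0     0    3   2 ]
  [ 0  0    -1    3   4 ]
Multiply r2 by -1.
  [ 1  1  -1/2  3/2  -1 ]
  [ 0  0     1   -6  -4 ]
  [ 0  0     0    3   2 ]
  [ 0  0    -1    3   4 ]
Add r2 to r4.
  [ 1  1  -1/2  3/2  -1 ]
  [ 0  0     1   -6  -4 ]
  [ 0  0     0    3   2 ]
  [ 0  0     0   -3   0 ]
Multiply r3 by 1/3.
  [ 1  1  -1/2  3/2   -1 ]
  [ 0  0     1   -6   -4 ]
  [ 0  0     0    1  2/3 ]
  [ 0  0     0   -3    0 ]
Add 3 times r3 to r4.
  [ 1  1  -1/2  3/2   -1 ]
  [ 0  0     1   -6   -4 ]
  [ 0  0     0    1  2/3 ]
  [ 0  0     0    0    2 ]
Multiply r4 by 1/2.
  [ 1  1  -1/2  3/2   -1 ]
  [ 0  0     1   -6   -4 ]
  [ 0  0     0    1  2/3 ]
  [ 0  0     0    0    1 ]
Subtract 2/3 times r4 from r3.
  [ 1  1  -1/2  3/2  -1 ]
  [ 0  0     1   -6  -4 ]
  [ 0  0     0    1   0 ]
  [ 0  0     0    0   1 ]
Add 4 times r4 to r2.
  [ 1  1  -1/2  3/2  -1 ]
  [ 0  0     1   -6   0 ]
  [ 0  0     0    1   0 ]
  [ 0  0     0    0   1 ]
Add r4 to r1.
  [ 1  1  -1/2  3/2  0 ]
  [ 0  0     1   -6  0 ]
  [ 0  0     0    1  0 ]
  [ 0  0     0    0  1 ]
Add 6 times r3 to r2.
  [ 1  1  -1/2  3/2  0 ]
  [ 0  0     1    0  0 ]
  [ 0  0     0    1  0 ]
  [ 0  0     0    0  1 ]
Subtract 3/2 times r3 from r1.
  [ 1  1  -1/2  0  0 ]
  [ 0  0     1  0  0 ]
  [ 0  0     0  1  0 ]
  [ 0  0     0  0  1 ]
Add 1/2 times r2 to r1.
  [ 1  1  0  0  0 ]
  [ 0  0  1  0  0 ]
  [ 0  0  0  1  0 ]
  [ 0  0  0  0  1 ]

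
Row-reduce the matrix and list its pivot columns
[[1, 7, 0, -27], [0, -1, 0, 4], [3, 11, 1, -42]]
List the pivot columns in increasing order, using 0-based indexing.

ρ3 ← ρ3 − 3·ρ1
  [ 1    7  0  -27 ]
  [ 0   -1  0    4 ]
  [ 0  -10  1   39 ]
ρ2 ← -1·ρ2
  [ 1    7  0  -27 ]
  [ 0    1  0   -4 ]
  [ 0  -10  1   39 ]
ρ3 ← ρ3 + 10·ρ2
  [ 1  7  0  -27 ]
  [ 0  1  0   -4 ]
  [ 0  0  1   -1 ]
ρ1 ← ρ1 − 7·ρ2
  [ 1  0  0   1 ]
  [ 0  1  0  -4 ]
  [ 0  0  1  -1 ]
Pivot columns are the columns containing a leading 1.

0, 1, 2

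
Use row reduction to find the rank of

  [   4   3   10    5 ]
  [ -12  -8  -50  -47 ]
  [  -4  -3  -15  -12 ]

R1 ← 1/4·R1
  [   1  3/4  5/2  5/4 ]
  [ -12   -8  -50  -47 ]
  [  -4   -3  -15  -12 ]
R2 ← R2 + 12·R1
  [  1  3/4  5/2  5/4 ]
  [  0    1  -20  -32 ]
  [ -4   -3  -15  -12 ]
R3 ← R3 + 4·R1
  [ 1  3/4  5/2  5/4 ]
  [ 0    1  -20  -32 ]
  [ 0    0   -5   -7 ]
R3 ← -1/5·R3
  [ 1  3/4  5/2  5/4 ]
  [ 0    1  -20  -32 ]
  [ 0    0    1  7/5 ]
R2 ← R2 + 20·R3
  [ 1  3/4  5/2  5/4 ]
  [ 0    1    0   -4 ]
  [ 0    0    1  7/5 ]
R1 ← R1 − 5/2·R3
  [ 1  3/4  0  -9/4 ]
  [ 0    1  0    -4 ]
  [ 0    0  1   7/5 ]
R1 ← R1 − 3/4·R2
  [ 1  0  0  3/4 ]
  [ 0  1  0   -4 ]
  [ 0  0  1  7/5 ]
The reduced form has 3 nonzero rows.

rank = 3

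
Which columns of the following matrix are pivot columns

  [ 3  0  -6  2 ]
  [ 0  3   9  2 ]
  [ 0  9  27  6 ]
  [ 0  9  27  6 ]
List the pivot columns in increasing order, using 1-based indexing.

1, 2

r1 → 1/3·r1
r2 → 1/3·r2
r3 → r3 − 9·r2
r4 → r4 − 9·r2
Pivot columns are the columns containing a leading 1.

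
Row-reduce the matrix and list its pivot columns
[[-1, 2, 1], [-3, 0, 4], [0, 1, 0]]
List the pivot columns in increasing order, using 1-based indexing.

1, 2, 3

R1 ← -1·R1
R2 ← R2 + 3·R1
R2 ← -1/6·R2
R3 ← R3 − R2
R3 ← 6·R3
R2 ← R2 + 1/6·R3
R1 ← R1 + R3
R1 ← R1 + 2·R2
Pivot columns are the columns containing a leading 1.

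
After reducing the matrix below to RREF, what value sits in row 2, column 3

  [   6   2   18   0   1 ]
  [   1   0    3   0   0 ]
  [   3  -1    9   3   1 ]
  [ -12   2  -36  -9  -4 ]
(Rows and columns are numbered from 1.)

Multiply r1 by 1/6.
  [   1  1/3    3   0  1/6 ]
  [   1    0    3   0    0 ]
  [   3   -1    9   3    1 ]
  [ -12    2  -36  -9   -4 ]
Subtract r1 from r2.
  [   1   1/3    3   0   1/6 ]
  [   0  -1/3    0   0  -1/6 ]
  [   3    -1    9   3     1 ]
  [ -12     2  -36  -9    -4 ]
Subtract 3 times r1 from r3.
  [   1   1/3    3   0   1/6 ]
  [   0  -1/3    0   0  -1/6 ]
  [   0    -2    0   3   1/2 ]
  [ -12     2  -36  -9    -4 ]
Add 12 times r1 to r4.
  [ 1   1/3  3   0   1/6 ]
  [ 0  -1/3  0   0  -1/6 ]
  [ 0    -2  0   3   1/2 ]
  [ 0     6  0  -9    -2 ]
Multiply r2 by -3.
  [ 1  1/3  3   0  1/6 ]
  [ 0    1  0   0  1/2 ]
  [ 0   -2  0   3  1/2 ]
  [ 0    6  0  -9   -2 ]
Add 2 times r2 to r3.
  [ 1  1/3  3   0  1/6 ]
  [ 0    1  0   0  1/2 ]
  [ 0    0  0   3  3/2 ]
  [ 0    6  0  -9   -2 ]
Subtract 6 times r2 from r4.
  [ 1  1/3  3   0  1/6 ]
  [ 0    1  0   0  1/2 ]
  [ 0    0  0   3  3/2 ]
  [ 0    0  0  -9   -5 ]
Multiply r3 by 1/3.
  [ 1  1/3  3   0  1/6 ]
  [ 0    1  0   0  1/2 ]
  [ 0    0  0   1  1/2 ]
  [ 0    0  0  -9   -5 ]
Add 9 times r3 to r4.
  [ 1  1/3  3  0   1/6 ]
  [ 0    1  0  0   1/2 ]
  [ 0    0  0  1   1/2 ]
  [ 0    0  0  0  -1/2 ]
Multiply r4 by -2.
  [ 1  1/3  3  0  1/6 ]
  [ 0    1  0  0  1/2 ]
  [ 0    0  0  1  1/2 ]
  [ 0    0  0  0    1 ]
Subtract 1/2 times r4 from r3.
  [ 1  1/3  3  0  1/6 ]
  [ 0    1  0  0  1/2 ]
  [ 0    0  0  1    0 ]
  [ 0    0  0  0    1 ]
Subtract 1/2 times r4 from r2.
  [ 1  1/3  3  0  1/6 ]
  [ 0    1  0  0    0 ]
  [ 0    0  0  1    0 ]
  [ 0    0  0  0    1 ]
Subtract 1/6 times r4 from r1.
  [ 1  1/3  3  0  0 ]
  [ 0    1  0  0  0 ]
  [ 0    0  0  1  0 ]
  [ 0    0  0  0  1 ]
Subtract 1/3 times r2 from r1.
  [ 1  0  3  0  0 ]
  [ 0  1  0  0  0 ]
  [ 0  0  0  1  0 ]
  [ 0  0  0  0  1 ]

0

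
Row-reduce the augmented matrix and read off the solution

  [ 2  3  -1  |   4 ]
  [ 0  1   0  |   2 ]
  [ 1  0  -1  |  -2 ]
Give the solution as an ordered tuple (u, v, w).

(0, 2, 2)

R1 := 1/2·R1
  [ 1  3/2  -1/2  |   2 ]
  [ 0    1     0  |   2 ]
  [ 1    0    -1  |  -2 ]
R3 := R3 − R1
  [ 1   3/2  -1/2  |   2 ]
  [ 0     1     0  |   2 ]
  [ 0  -3/2  -1/2  |  -4 ]
R3 := R3 + 3/2·R2
  [ 1  3/2  -1/2  |   2 ]
  [ 0    1     0  |   2 ]
  [ 0    0  -1/2  |  -1 ]
R3 := -2·R3
  [ 1  3/2  -1/2  |  2 ]
  [ 0    1     0  |  2 ]
  [ 0    0     1  |  2 ]
R1 := R1 + 1/2·R3
  [ 1  3/2  0  |  3 ]
  [ 0    1  0  |  2 ]
  [ 0    0  1  |  2 ]
R1 := R1 − 3/2·R2
  [ 1  0  0  |  0 ]
  [ 0  1  0  |  2 ]
  [ 0  0  1  |  2 ]
Reading off the last column: u = 0, v = 2, w = 2.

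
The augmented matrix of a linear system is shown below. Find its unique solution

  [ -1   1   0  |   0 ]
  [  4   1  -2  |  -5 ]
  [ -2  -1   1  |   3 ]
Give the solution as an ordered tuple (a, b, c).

(-1, -1, 0)

r1 := -1·r1
r2 := r2 − 4·r1
r3 := r3 + 2·r1
r2 := 1/5·r2
r3 := r3 + 3·r2
r3 := -5·r3
r2 := r2 + 2/5·r3
r1 := r1 + r2
Reading off the last column: a = -1, b = -1, c = 0.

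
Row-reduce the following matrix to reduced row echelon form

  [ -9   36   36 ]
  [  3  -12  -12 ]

[[1, -4, -4], [0, 0, 0]]

Multiply R1 by -1/9.
Subtract 3 times R1 from R2.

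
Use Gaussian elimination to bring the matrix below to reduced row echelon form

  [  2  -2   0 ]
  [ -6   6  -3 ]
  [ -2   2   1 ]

[[1, -1, 0], [0, 0, 1], [0, 0, 0]]

ρ1 → 1/2·ρ1
  [  1  -1   0 ]
  [ -6   6  -3 ]
  [ -2   2   1 ]
ρ2 → ρ2 + 6·ρ1
  [  1  -1   0 ]
  [  0   0  -3 ]
  [ -2   2   1 ]
ρ3 → ρ3 + 2·ρ1
  [ 1  -1   0 ]
  [ 0   0  -3 ]
  [ 0   0   1 ]
ρ2 → -1/3·ρ2
  [ 1  -1  0 ]
  [ 0   0  1 ]
  [ 0   0  1 ]
ρ3 → ρ3 − ρ2
  [ 1  -1  0 ]
  [ 0   0  1 ]
  [ 0   0  0 ]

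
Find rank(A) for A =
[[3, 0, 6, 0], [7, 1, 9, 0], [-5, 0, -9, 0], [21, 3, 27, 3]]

rank = 4

R1 → 1/3·R1
  [  1  0   2  0 ]
  [  7  1   9  0 ]
  [ -5  0  -9  0 ]
  [ 21  3  27  3 ]
R2 → R2 − 7·R1
  [  1  0   2  0 ]
  [  0  1  -5  0 ]
  [ -5  0  -9  0 ]
  [ 21  3  27  3 ]
R3 → R3 + 5·R1
  [  1  0   2  0 ]
  [  0  1  -5  0 ]
  [  0  0   1  0 ]
  [ 21  3  27  3 ]
R4 → R4 − 21·R1
  [ 1  0    2  0 ]
  [ 0  1   -5  0 ]
  [ 0  0    1  0 ]
  [ 0  3  -15  3 ]
R4 → R4 − 3·R2
  [ 1  0   2  0 ]
  [ 0  1  -5  0 ]
  [ 0  0   1  0 ]
  [ 0  0   0  3 ]
R4 → 1/3·R4
  [ 1  0   2  0 ]
  [ 0  1  -5  0 ]
  [ 0  0   1  0 ]
  [ 0  0   0  1 ]
R2 → R2 + 5·R3
  [ 1  0  2  0 ]
  [ 0  1  0  0 ]
  [ 0  0  1  0 ]
  [ 0  0  0  1 ]
R1 → R1 − 2·R3
  [ 1  0  0  0 ]
  [ 0  1  0  0 ]
  [ 0  0  1  0 ]
  [ 0  0  0  1 ]
The reduced form has 4 nonzero rows.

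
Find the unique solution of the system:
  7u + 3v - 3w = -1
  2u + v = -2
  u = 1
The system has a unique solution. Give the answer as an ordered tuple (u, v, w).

Form the augmented matrix and row-reduce:
  [ 7  3  -3  |  -1 ]
  [ 2  1   0  |  -2 ]
  [ 1  0   0  |   1 ]
ρ1 := 1/7·ρ1
  [ 1  3/7  -3/7  |  -1/7 ]
  [ 2    1     0  |    -2 ]
  [ 1    0     0  |     1 ]
ρ2 := ρ2 − 2·ρ1
  [ 1  3/7  -3/7  |   -1/7 ]
  [ 0  1/7   6/7  |  -12/7 ]
  [ 1    0     0  |      1 ]
ρ3 := ρ3 − ρ1
  [ 1   3/7  -3/7  |   -1/7 ]
  [ 0   1/7   6/7  |  -12/7 ]
  [ 0  -3/7   3/7  |    8/7 ]
ρ2 := 7·ρ2
  [ 1   3/7  -3/7  |  -1/7 ]
  [ 0     1     6  |   -12 ]
  [ 0  -3/7   3/7  |   8/7 ]
ρ3 := ρ3 + 3/7·ρ2
  [ 1  3/7  -3/7  |  -1/7 ]
  [ 0    1     6  |   -12 ]
  [ 0    0     3  |    -4 ]
ρ3 := 1/3·ρ3
  [ 1  3/7  -3/7  |  -1/7 ]
  [ 0    1     6  |   -12 ]
  [ 0    0     1  |  -4/3 ]
ρ2 := ρ2 − 6·ρ3
  [ 1  3/7  -3/7  |  -1/7 ]
  [ 0    1     0  |    -4 ]
  [ 0    0     1  |  -4/3 ]
ρ1 := ρ1 + 3/7·ρ3
  [ 1  3/7  0  |  -5/7 ]
  [ 0    1  0  |    -4 ]
  [ 0    0  1  |  -4/3 ]
ρ1 := ρ1 − 3/7·ρ2
  [ 1  0  0  |     1 ]
  [ 0  1  0  |    -4 ]
  [ 0  0  1  |  -4/3 ]
Reading off the last column: u = 1, v = -4, w = -4/3.

(1, -4, -4/3)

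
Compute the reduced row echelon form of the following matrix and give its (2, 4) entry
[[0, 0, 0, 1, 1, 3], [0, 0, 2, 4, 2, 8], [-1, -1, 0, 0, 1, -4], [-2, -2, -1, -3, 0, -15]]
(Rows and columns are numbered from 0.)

1

ρ1 <=> ρ3
  [ -1  -1   0   0  1   -4 ]
  [  0   0   2   4  2    8 ]
  [  0   0   0   1  1    3 ]
  [ -2  -2  -1  -3  0  -15 ]
ρ1 → -1·ρ1
  [  1   1   0   0  -1    4 ]
  [  0   0   2   4   2    8 ]
  [  0   0   0   1   1    3 ]
  [ -2  -2  -1  -3   0  -15 ]
ρ4 → ρ4 + 2·ρ1
  [ 1  1   0   0  -1   4 ]
  [ 0  0   2   4   2   8 ]
  [ 0  0   0   1   1   3 ]
  [ 0  0  -1  -3  -2  -7 ]
ρ2 → 1/2·ρ2
  [ 1  1   0   0  -1   4 ]
  [ 0  0   1   2   1   4 ]
  [ 0  0   0   1   1   3 ]
  [ 0  0  -1  -3  -2  -7 ]
ρ4 → ρ4 + ρ2
  [ 1  1  0   0  -1   4 ]
  [ 0  0  1   2   1   4 ]
  [ 0  0  0   1   1   3 ]
  [ 0  0  0  -1  -1  -3 ]
ρ4 → ρ4 + ρ3
  [ 1  1  0  0  -1  4 ]
  [ 0  0  1  2   1  4 ]
  [ 0  0  0  1   1  3 ]
  [ 0  0  0  0   0  0 ]
ρ2 → ρ2 − 2·ρ3
  [ 1  1  0  0  -1   4 ]
  [ 0  0  1  0  -1  -2 ]
  [ 0  0  0  1   1   3 ]
  [ 0  0  0  0   0   0 ]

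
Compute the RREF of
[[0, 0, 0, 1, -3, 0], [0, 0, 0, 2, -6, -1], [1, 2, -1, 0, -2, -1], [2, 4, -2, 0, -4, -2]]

[[1, 2, -1, 0, -2, 0], [0, 0, 0, 1, -3, 0], [0, 0, 0, 0, 0, 1], [0, 0, 0, 0, 0, 0]]

R1 <=> R3
  [ 1  2  -1  0  -2  -1 ]
  [ 0  0   0  2  -6  -1 ]
  [ 0  0   0  1  -3   0 ]
  [ 2  4  -2  0  -4  -2 ]
R4 ← R4 − 2·R1
  [ 1  2  -1  0  -2  -1 ]
  [ 0  0   0  2  -6  -1 ]
  [ 0  0   0  1  -3   0 ]
  [ 0  0   0  0   0   0 ]
R2 ← 1/2·R2
  [ 1  2  -1  0  -2    -1 ]
  [ 0  0   0  1  -3  -1/2 ]
  [ 0  0   0  1  -3     0 ]
  [ 0  0   0  0   0     0 ]
R3 ← R3 − R2
  [ 1  2  -1  0  -2    -1 ]
  [ 0  0   0  1  -3  -1/2 ]
  [ 0  0   0  0   0   1/2 ]
  [ 0  0   0  0   0     0 ]
R3 ← 2·R3
  [ 1  2  -1  0  -2    -1 ]
  [ 0  0   0  1  -3  -1/2 ]
  [ 0  0   0  0   0     1 ]
  [ 0  0   0  0   0     0 ]
R2 ← R2 + 1/2·R3
  [ 1  2  -1  0  -2  -1 ]
  [ 0  0   0  1  -3   0 ]
  [ 0  0   0  0   0   1 ]
  [ 0  0   0  0   0   0 ]
R1 ← R1 + R3
  [ 1  2  -1  0  -2  0 ]
  [ 0  0   0  1  -3  0 ]
  [ 0  0   0  0   0  1 ]
  [ 0  0   0  0   0  0 ]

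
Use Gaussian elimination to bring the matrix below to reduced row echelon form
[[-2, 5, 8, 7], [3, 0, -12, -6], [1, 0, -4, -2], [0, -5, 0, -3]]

[[1, 0, -4, -2], [0, 1, 0, 3/5], [0, 0, 0, 0], [0, 0, 0, 0]]

ρ1 → -1/2·ρ1
  [ 1  -5/2   -4  -7/2 ]
  [ 3     0  -12    -6 ]
  [ 1     0   -4    -2 ]
  [ 0    -5    0    -3 ]
ρ2 → ρ2 − 3·ρ1
  [ 1  -5/2  -4  -7/2 ]
  [ 0  15/2   0   9/2 ]
  [ 1     0  -4    -2 ]
  [ 0    -5   0    -3 ]
ρ3 → ρ3 − ρ1
  [ 1  -5/2  -4  -7/2 ]
  [ 0  15/2   0   9/2 ]
  [ 0   5/2   0   3/2 ]
  [ 0    -5   0    -3 ]
ρ2 → 2/15·ρ2
  [ 1  -5/2  -4  -7/2 ]
  [ 0     1   0   3/5 ]
  [ 0   5/2   0   3/2 ]
  [ 0    -5   0    -3 ]
ρ3 → ρ3 − 5/2·ρ2
  [ 1  -5/2  -4  -7/2 ]
  [ 0     1   0   3/5 ]
  [ 0     0   0     0 ]
  [ 0    -5   0    -3 ]
ρ4 → ρ4 + 5·ρ2
  [ 1  -5/2  -4  -7/2 ]
  [ 0     1   0   3/5 ]
  [ 0     0   0     0 ]
  [ 0     0   0     0 ]
ρ1 → ρ1 + 5/2·ρ2
  [ 1  0  -4   -2 ]
  [ 0  1   0  3/5 ]
  [ 0  0   0    0 ]
  [ 0  0   0    0 ]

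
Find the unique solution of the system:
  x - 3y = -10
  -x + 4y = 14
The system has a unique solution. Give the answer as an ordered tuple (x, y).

(2, 4)

Form the augmented matrix and row-reduce:
  [  1  -3  |  -10 ]
  [ -1   4  |   14 ]
ρ2 ← ρ2 + ρ1
  [ 1  -3  |  -10 ]
  [ 0   1  |    4 ]
ρ1 ← ρ1 + 3·ρ2
  [ 1  0  |  2 ]
  [ 0  1  |  4 ]
Reading off the last column: x = 2, y = 4.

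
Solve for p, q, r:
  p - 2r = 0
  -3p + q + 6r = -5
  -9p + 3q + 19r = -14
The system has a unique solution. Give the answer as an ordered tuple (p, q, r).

(2, -5, 1)

Form the augmented matrix and row-reduce:
  [  1  0  -2  |    0 ]
  [ -3  1   6  |   -5 ]
  [ -9  3  19  |  -14 ]
R2 ← R2 + 3·R1
R3 ← R3 + 9·R1
R3 ← R3 − 3·R2
R1 ← R1 + 2·R3
Reading off the last column: p = 2, q = -5, r = 1.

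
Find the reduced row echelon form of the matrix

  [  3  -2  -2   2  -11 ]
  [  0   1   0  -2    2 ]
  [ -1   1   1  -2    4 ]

Multiply r1 by 1/3.
  [  1  -2/3  -2/3  2/3  -11/3 ]
  [  0     1     0   -2      2 ]
  [ -1     1     1   -2      4 ]
Add r1 to r3.
  [ 1  -2/3  -2/3   2/3  -11/3 ]
  [ 0     1     0    -2      2 ]
  [ 0   1/3   1/3  -4/3    1/3 ]
Subtract 1/3 times r2 from r3.
  [ 1  -2/3  -2/3   2/3  -11/3 ]
  [ 0     1     0    -2      2 ]
  [ 0     0   1/3  -2/3   -1/3 ]
Multiply r3 by 3.
  [ 1  -2/3  -2/3  2/3  -11/3 ]
  [ 0     1     0   -2      2 ]
  [ 0     0     1   -2     -1 ]
Add 2/3 times r3 to r1.
  [ 1  -2/3  0  -2/3  -13/3 ]
  [ 0     1  0    -2      2 ]
  [ 0     0  1    -2     -1 ]
Add 2/3 times r2 to r1.
  [ 1  0  0  -2  -3 ]
  [ 0  1  0  -2   2 ]
  [ 0  0  1  -2  -1 ]

[[1, 0, 0, -2, -3], [0, 1, 0, -2, 2], [0, 0, 1, -2, -1]]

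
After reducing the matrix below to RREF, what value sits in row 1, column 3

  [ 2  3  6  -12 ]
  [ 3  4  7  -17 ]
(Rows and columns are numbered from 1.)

ρ1 → 1/2·ρ1
  [ 1  3/2  3   -6 ]
  [ 3    4  7  -17 ]
ρ2 → ρ2 − 3·ρ1
  [ 1   3/2   3  -6 ]
  [ 0  -1/2  -2   1 ]
ρ2 → -2·ρ2
  [ 1  3/2  3  -6 ]
  [ 0    1  4  -2 ]
ρ1 → ρ1 − 3/2·ρ2
  [ 1  0  -3  -3 ]
  [ 0  1   4  -2 ]

-3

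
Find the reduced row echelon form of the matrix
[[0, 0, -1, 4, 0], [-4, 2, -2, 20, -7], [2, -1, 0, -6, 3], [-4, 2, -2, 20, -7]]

[[1, -1/2, 0, -3, 0], [0, 0, 1, -4, 0], [0, 0, 0, 0, 1], [0, 0, 0, 0, 0]]

Swap R1 and R2.
  [ -4   2  -2  20  -7 ]
  [  0   0  -1   4   0 ]
  [  2  -1   0  -6   3 ]
  [ -4   2  -2  20  -7 ]
Multiply R1 by -1/4.
  [  1  -1/2  1/2  -5  7/4 ]
  [  0     0   -1   4    0 ]
  [  2    -1    0  -6    3 ]
  [ -4     2   -2  20   -7 ]
Subtract 2 times R1 from R3.
  [  1  -1/2  1/2  -5   7/4 ]
  [  0     0   -1   4     0 ]
  [  0     0   -1   4  -1/2 ]
  [ -4     2   -2  20    -7 ]
Add 4 times R1 to R4.
  [ 1  -1/2  1/2  -5   7/4 ]
  [ 0     0   -1   4     0 ]
  [ 0     0   -1   4  -1/2 ]
  [ 0     0    0   0     0 ]
Multiply R2 by -1.
  [ 1  -1/2  1/2  -5   7/4 ]
  [ 0     0    1  -4     0 ]
  [ 0     0   -1   4  -1/2 ]
  [ 0     0    0   0     0 ]
Add R2 to R3.
  [ 1  -1/2  1/2  -5   7/4 ]
  [ 0     0    1  -4     0 ]
  [ 0     0    0   0  -1/2 ]
  [ 0     0    0   0     0 ]
Multiply R3 by -2.
  [ 1  -1/2  1/2  -5  7/4 ]
  [ 0     0    1  -4    0 ]
  [ 0     0    0   0    1 ]
  [ 0     0    0   0    0 ]
Subtract 7/4 times R3 from R1.
  [ 1  -1/2  1/2  -5  0 ]
  [ 0     0    1  -4  0 ]
  [ 0     0    0   0  1 ]
  [ 0     0    0   0  0 ]
Subtract 1/2 times R2 from R1.
  [ 1  -1/2  0  -3  0 ]
  [ 0     0  1  -4  0 ]
  [ 0     0  0   0  1 ]
  [ 0     0  0   0  0 ]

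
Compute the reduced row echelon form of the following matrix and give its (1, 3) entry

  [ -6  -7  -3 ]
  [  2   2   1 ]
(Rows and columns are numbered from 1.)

R1 := -1/6·R1
R2 := R2 − 2·R1
R2 := -3·R2
R1 := R1 − 7/6·R2

1/2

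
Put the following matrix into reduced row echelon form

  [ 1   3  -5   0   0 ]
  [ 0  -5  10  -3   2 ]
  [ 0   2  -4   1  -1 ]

R2 → -1/5·R2
  [ 1  3  -5    0     0 ]
  [ 0  1  -2  3/5  -2/5 ]
  [ 0  2  -4    1    -1 ]
R3 → R3 − 2·R2
  [ 1  3  -5     0     0 ]
  [ 0  1  -2   3/5  -2/5 ]
  [ 0  0   0  -1/5  -1/5 ]
R3 → -5·R3
  [ 1  3  -5    0     0 ]
  [ 0  1  -2  3/5  -2/5 ]
  [ 0  0   0    1     1 ]
R2 → R2 − 3/5·R3
  [ 1  3  -5  0   0 ]
  [ 0  1  -2  0  -1 ]
  [ 0  0   0  1   1 ]
R1 → R1 − 3·R2
  [ 1  0   1  0   3 ]
  [ 0  1  -2  0  -1 ]
  [ 0  0   0  1   1 ]

[[1, 0, 1, 0, 3], [0, 1, -2, 0, -1], [0, 0, 0, 1, 1]]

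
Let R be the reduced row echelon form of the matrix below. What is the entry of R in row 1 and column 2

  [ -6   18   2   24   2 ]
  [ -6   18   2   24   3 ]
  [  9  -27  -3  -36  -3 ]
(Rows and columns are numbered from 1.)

-3

R1 -> -1/6·R1
  [  1   -3  -1/3   -4  -1/3 ]
  [ -6   18     2   24     3 ]
  [  9  -27    -3  -36    -3 ]
R2 -> R2 + 6·R1
  [ 1   -3  -1/3   -4  -1/3 ]
  [ 0    0     0    0     1 ]
  [ 9  -27    -3  -36    -3 ]
R3 -> R3 − 9·R1
  [ 1  -3  -1/3  -4  -1/3 ]
  [ 0   0     0   0     1 ]
  [ 0   0     0   0     0 ]
R1 -> R1 + 1/3·R2
  [ 1  -3  -1/3  -4  0 ]
  [ 0   0     0   0  1 ]
  [ 0   0     0   0  0 ]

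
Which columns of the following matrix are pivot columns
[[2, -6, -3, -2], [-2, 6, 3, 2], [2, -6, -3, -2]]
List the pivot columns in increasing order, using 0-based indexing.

R1 -> 1/2·R1
  [  1  -3  -3/2  -1 ]
  [ -2   6     3   2 ]
  [  2  -6    -3  -2 ]
R2 -> R2 + 2·R1
  [ 1  -3  -3/2  -1 ]
  [ 0   0     0   0 ]
  [ 2  -6    -3  -2 ]
R3 -> R3 − 2·R1
  [ 1  -3  -3/2  -1 ]
  [ 0   0     0   0 ]
  [ 0   0     0   0 ]
Pivot columns are the columns containing a leading 1.

0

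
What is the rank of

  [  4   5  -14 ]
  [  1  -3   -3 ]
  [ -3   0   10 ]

ρ1 := 1/4·ρ1
  [  1  5/4  -7/2 ]
  [  1   -3    -3 ]
  [ -3    0    10 ]
ρ2 := ρ2 − ρ1
  [  1    5/4  -7/2 ]
  [  0  -17/4   1/2 ]
  [ -3      0    10 ]
ρ3 := ρ3 + 3·ρ1
  [ 1    5/4  -7/2 ]
  [ 0  -17/4   1/2 ]
  [ 0   15/4  -1/2 ]
ρ2 := -4/17·ρ2
  [ 1   5/4   -7/2 ]
  [ 0     1  -2/17 ]
  [ 0  15/4   -1/2 ]
ρ3 := ρ3 − 15/4·ρ2
  [ 1  5/4   -7/2 ]
  [ 0    1  -2/17 ]
  [ 0    0  -1/17 ]
ρ3 := -17·ρ3
  [ 1  5/4   -7/2 ]
  [ 0    1  -2/17 ]
  [ 0    0      1 ]
ρ2 := ρ2 + 2/17·ρ3
  [ 1  5/4  -7/2 ]
  [ 0    1     0 ]
  [ 0    0     1 ]
ρ1 := ρ1 + 7/2·ρ3
  [ 1  5/4  0 ]
  [ 0    1  0 ]
  [ 0    0  1 ]
ρ1 := ρ1 − 5/4·ρ2
  [ 1  0  0 ]
  [ 0  1  0 ]
  [ 0  0  1 ]
The reduced form has 3 nonzero rows.

rank = 3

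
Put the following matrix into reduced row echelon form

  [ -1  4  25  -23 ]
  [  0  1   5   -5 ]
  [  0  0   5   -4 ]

R1 ← -1·R1
  [ 1  -4  -25  23 ]
  [ 0   1    5  -5 ]
  [ 0   0    5  -4 ]
R3 ← 1/5·R3
  [ 1  -4  -25    23 ]
  [ 0   1    5    -5 ]
  [ 0   0    1  -4/5 ]
R2 ← R2 − 5·R3
  [ 1  -4  -25    23 ]
  [ 0   1    0    -1 ]
  [ 0   0    1  -4/5 ]
R1 ← R1 + 25·R3
  [ 1  -4  0     3 ]
  [ 0   1  0    -1 ]
  [ 0   0  1  -4/5 ]
R1 ← R1 + 4·R2
  [ 1  0  0    -1 ]
  [ 0  1  0    -1 ]
  [ 0  0  1  -4/5 ]

[[1, 0, 0, -1], [0, 1, 0, -1], [0, 0, 1, -4/5]]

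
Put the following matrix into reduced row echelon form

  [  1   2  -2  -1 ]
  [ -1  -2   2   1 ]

[[1, 2, -2, -1], [0, 0, 0, 0]]

R2 ← R2 + R1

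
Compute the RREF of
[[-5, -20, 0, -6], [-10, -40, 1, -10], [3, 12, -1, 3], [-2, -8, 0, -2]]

r1 -> -1/5·r1
  [   1    4   0  6/5 ]
  [ -10  -40   1  -10 ]
  [   3   12  -1    3 ]
  [  -2   -8   0   -2 ]
r2 -> r2 + 10·r1
  [  1   4   0  6/5 ]
  [  0   0   1    2 ]
  [  3  12  -1    3 ]
  [ -2  -8   0   -2 ]
r3 -> r3 − 3·r1
  [  1   4   0   6/5 ]
  [  0   0   1     2 ]
  [  0   0  -1  -3/5 ]
  [ -2  -8   0    -2 ]
r4 -> r4 + 2·r1
  [ 1  4   0   6/5 ]
  [ 0  0   1     2 ]
  [ 0  0  -1  -3/5 ]
  [ 0  0   0   2/5 ]
r3 -> r3 + r2
  [ 1  4  0  6/5 ]
  [ 0  0  1    2 ]
  [ 0  0  0  7/5 ]
  [ 0  0  0  2/5 ]
r3 -> 5/7·r3
  [ 1  4  0  6/5 ]
  [ 0  0  1    2 ]
  [ 0  0  0    1 ]
  [ 0  0  0  2/5 ]
r4 -> r4 − 2/5·r3
  [ 1  4  0  6/5 ]
  [ 0  0  1    2 ]
  [ 0  0  0    1 ]
  [ 0  0  0    0 ]
r2 -> r2 − 2·r3
  [ 1  4  0  6/5 ]
  [ 0  0  1    0 ]
  [ 0  0  0    1 ]
  [ 0  0  0    0 ]
r1 -> r1 − 6/5·r3
  [ 1  4  0  0 ]
  [ 0  0  1  0 ]
  [ 0  0  0  1 ]
  [ 0  0  0  0 ]

[[1, 4, 0, 0], [0, 0, 1, 0], [0, 0, 0, 1], [0, 0, 0, 0]]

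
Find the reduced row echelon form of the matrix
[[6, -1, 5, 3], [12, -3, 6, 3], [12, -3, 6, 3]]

[[1, 0, 3/2, 1], [0, 1, 4, 3], [0, 0, 0, 0]]

Multiply ρ1 by 1/6.
Subtract 12 times ρ1 from ρ2.
Subtract 12 times ρ1 from ρ3.
Multiply ρ2 by -1.
Add ρ2 to ρ3.
Add 1/6 times ρ2 to ρ1.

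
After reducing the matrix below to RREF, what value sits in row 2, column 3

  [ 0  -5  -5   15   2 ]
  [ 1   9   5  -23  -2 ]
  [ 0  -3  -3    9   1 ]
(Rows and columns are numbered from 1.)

1

ρ1 ↔ ρ2
ρ2 → -1/5·ρ2
ρ3 → ρ3 + 3·ρ2
ρ3 → -5·ρ3
ρ2 → ρ2 + 2/5·ρ3
ρ1 → ρ1 + 2·ρ3
ρ1 → ρ1 − 9·ρ2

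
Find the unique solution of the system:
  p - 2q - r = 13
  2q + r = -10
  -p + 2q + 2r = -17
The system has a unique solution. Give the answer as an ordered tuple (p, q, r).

(3, -3, -4)

Form the augmented matrix and row-reduce:
  [  1  -2  -1  |   13 ]
  [  0   2   1  |  -10 ]
  [ -1   2   2  |  -17 ]
r3 := r3 + r1
  [ 1  -2  -1  |   13 ]
  [ 0   2   1  |  -10 ]
  [ 0   0   1  |   -4 ]
r2 := 1/2·r2
  [ 1  -2   -1  |  13 ]
  [ 0   1  1/2  |  -5 ]
  [ 0   0    1  |  -4 ]
r2 := r2 − 1/2·r3
  [ 1  -2  -1  |  13 ]
  [ 0   1   0  |  -3 ]
  [ 0   0   1  |  -4 ]
r1 := r1 + r3
  [ 1  -2  0  |   9 ]
  [ 0   1  0  |  -3 ]
  [ 0   0  1  |  -4 ]
r1 := r1 + 2·r2
  [ 1  0  0  |   3 ]
  [ 0  1  0  |  -3 ]
  [ 0  0  1  |  -4 ]
Reading off the last column: p = 3, q = -3, r = -4.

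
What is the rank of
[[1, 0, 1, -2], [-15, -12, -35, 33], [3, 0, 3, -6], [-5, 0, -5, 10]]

r2 ← r2 + 15·r1
  [  1    0    1  -2 ]
  [  0  -12  -20   3 ]
  [  3    0    3  -6 ]
  [ -5    0   -5  10 ]
r3 ← r3 − 3·r1
  [  1    0    1  -2 ]
  [  0  -12  -20   3 ]
  [  0    0    0   0 ]
  [ -5    0   -5  10 ]
r4 ← r4 + 5·r1
  [ 1    0    1  -2 ]
  [ 0  -12  -20   3 ]
  [ 0    0    0   0 ]
  [ 0    0    0   0 ]
r2 ← -1/12·r2
  [ 1  0    1    -2 ]
  [ 0  1  5/3  -1/4 ]
  [ 0  0    0     0 ]
  [ 0  0    0     0 ]
The reduced form has 2 nonzero rows.

rank = 2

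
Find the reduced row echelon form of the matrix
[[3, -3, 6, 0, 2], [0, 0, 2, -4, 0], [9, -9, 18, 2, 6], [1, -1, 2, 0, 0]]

[[1, -1, 0, 0, 0], [0, 0, 1, 0, 0], [0, 0, 0, 1, 0], [0, 0, 0, 0, 1]]

R1 ← 1/3·R1
  [ 1  -1   2   0  2/3 ]
  [ 0   0   2  -4    0 ]
  [ 9  -9  18   2    6 ]
  [ 1  -1   2   0    0 ]
R3 ← R3 − 9·R1
  [ 1  -1  2   0  2/3 ]
  [ 0   0  2  -4    0 ]
  [ 0   0  0   2    0 ]
  [ 1  -1  2   0    0 ]
R4 ← R4 − R1
  [ 1  -1  2   0   2/3 ]
  [ 0   0  2  -4     0 ]
  [ 0   0  0   2     0 ]
  [ 0   0  0   0  -2/3 ]
R2 ← 1/2·R2
  [ 1  -1  2   0   2/3 ]
  [ 0   0  1  -2     0 ]
  [ 0   0  0   2     0 ]
  [ 0   0  0   0  -2/3 ]
R3 ← 1/2·R3
  [ 1  -1  2   0   2/3 ]
  [ 0   0  1  -2     0 ]
  [ 0   0  0   1     0 ]
  [ 0   0  0   0  -2/3 ]
R4 ← -3/2·R4
  [ 1  -1  2   0  2/3 ]
  [ 0   0  1  -2    0 ]
  [ 0   0  0   1    0 ]
  [ 0   0  0   0    1 ]
R1 ← R1 − 2/3·R4
  [ 1  -1  2   0  0 ]
  [ 0   0  1  -2  0 ]
  [ 0   0  0   1  0 ]
  [ 0   0  0   0  1 ]
R2 ← R2 + 2·R3
  [ 1  -1  2  0  0 ]
  [ 0   0  1  0  0 ]
  [ 0   0  0  1  0 ]
  [ 0   0  0  0  1 ]
R1 ← R1 − 2·R2
  [ 1  -1  0  0  0 ]
  [ 0   0  1  0  0 ]
  [ 0   0  0  1  0 ]
  [ 0   0  0  0  1 ]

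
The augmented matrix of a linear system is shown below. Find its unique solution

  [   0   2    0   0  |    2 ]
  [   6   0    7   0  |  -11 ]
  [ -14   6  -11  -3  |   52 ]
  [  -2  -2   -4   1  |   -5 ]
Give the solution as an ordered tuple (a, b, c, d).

R1 <=> R2
  [   6   0    7   0  |  -11 ]
  [   0   2    0   0  |    2 ]
  [ -14   6  -11  -3  |   52 ]
  [  -2  -2   -4   1  |   -5 ]
R1 → 1/6·R1
  [   1   0  7/6   0  |  -11/6 ]
  [   0   2    0   0  |      2 ]
  [ -14   6  -11  -3  |     52 ]
  [  -2  -2   -4   1  |     -5 ]
R3 → R3 + 14·R1
  [  1   0   7/6   0  |  -11/6 ]
  [  0   2     0   0  |      2 ]
  [  0   6  16/3  -3  |   79/3 ]
  [ -2  -2    -4   1  |     -5 ]
R4 → R4 + 2·R1
  [ 1   0   7/6   0  |  -11/6 ]
  [ 0   2     0   0  |      2 ]
  [ 0   6  16/3  -3  |   79/3 ]
  [ 0  -2  -5/3   1  |  -26/3 ]
R2 → 1/2·R2
  [ 1   0   7/6   0  |  -11/6 ]
  [ 0   1     0   0  |      1 ]
  [ 0   6  16/3  -3  |   79/3 ]
  [ 0  -2  -5/3   1  |  -26/3 ]
R3 → R3 − 6·R2
  [ 1   0   7/6   0  |  -11/6 ]
  [ 0   1     0   0  |      1 ]
  [ 0   0  16/3  -3  |   61/3 ]
  [ 0  -2  -5/3   1  |  -26/3 ]
R4 → R4 + 2·R2
  [ 1  0   7/6   0  |  -11/6 ]
  [ 0  1     0   0  |      1 ]
  [ 0  0  16/3  -3  |   61/3 ]
  [ 0  0  -5/3   1  |  -20/3 ]
R3 → 3/16·R3
  [ 1  0   7/6      0  |  -11/6 ]
  [ 0  1     0      0  |      1 ]
  [ 0  0     1  -9/16  |  61/16 ]
  [ 0  0  -5/3      1  |  -20/3 ]
R4 → R4 + 5/3·R3
  [ 1  0  7/6      0  |  -11/6 ]
  [ 0  1    0      0  |      1 ]
  [ 0  0    1  -9/16  |  61/16 ]
  [ 0  0    0   1/16  |  -5/16 ]
R4 → 16·R4
  [ 1  0  7/6      0  |  -11/6 ]
  [ 0  1    0      0  |      1 ]
  [ 0  0    1  -9/16  |  61/16 ]
  [ 0  0    0      1  |     -5 ]
R3 → R3 + 9/16·R4
  [ 1  0  7/6  0  |  -11/6 ]
  [ 0  1    0  0  |      1 ]
  [ 0  0    1  0  |      1 ]
  [ 0  0    0  1  |     -5 ]
R1 → R1 − 7/6·R3
  [ 1  0  0  0  |  -3 ]
  [ 0  1  0  0  |   1 ]
  [ 0  0  1  0  |   1 ]
  [ 0  0  0  1  |  -5 ]
Reading off the last column: a = -3, b = 1, c = 1, d = -5.

(-3, 1, 1, -5)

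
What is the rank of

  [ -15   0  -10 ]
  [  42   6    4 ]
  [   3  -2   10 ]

rank = 2

Multiply r1 by -1/15.
  [  1   0  2/3 ]
  [ 42   6    4 ]
  [  3  -2   10 ]
Subtract 42 times r1 from r2.
  [ 1   0  2/3 ]
  [ 0   6  -24 ]
  [ 3  -2   10 ]
Subtract 3 times r1 from r3.
  [ 1   0  2/3 ]
  [ 0   6  -24 ]
  [ 0  -2    8 ]
Multiply r2 by 1/6.
  [ 1   0  2/3 ]
  [ 0   1   -4 ]
  [ 0  -2    8 ]
Add 2 times r2 to r3.
  [ 1  0  2/3 ]
  [ 0  1   -4 ]
  [ 0  0    0 ]
The reduced form has 2 nonzero rows.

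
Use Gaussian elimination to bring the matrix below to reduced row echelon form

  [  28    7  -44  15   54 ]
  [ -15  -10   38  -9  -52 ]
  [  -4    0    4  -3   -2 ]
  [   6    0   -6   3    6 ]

[[1, 0, 0, 0, 2], [0, 1, 0, 0, 4], [0, 0, 1, 0, 0], [0, 0, 0, 1, -2]]

Multiply ρ1 by 1/28.
  [   1  1/4  -11/7  15/28  27/14 ]
  [ -15  -10     38     -9    -52 ]
  [  -4    0      4     -3     -2 ]
  [   6    0     -6      3      6 ]
Add 15 times ρ1 to ρ2.
  [  1    1/4  -11/7   15/28    27/14 ]
  [  0  -25/4  101/7  -27/28  -323/14 ]
  [ -4      0      4      -3       -2 ]
  [  6      0     -6       3        6 ]
Add 4 times ρ1 to ρ3.
  [ 1    1/4  -11/7   15/28    27/14 ]
  [ 0  -25/4  101/7  -27/28  -323/14 ]
  [ 0      1  -16/7    -6/7     40/7 ]
  [ 6      0     -6       3        6 ]
Subtract 6 times ρ1 from ρ4.
  [ 1    1/4  -11/7   15/28    27/14 ]
  [ 0  -25/4  101/7  -27/28  -323/14 ]
  [ 0      1  -16/7    -6/7     40/7 ]
  [ 0   -3/2   24/7   -3/14    -39/7 ]
Multiply ρ2 by -4/25.
  [ 1   1/4     -11/7   15/28    27/14 ]
  [ 0     1  -404/175  27/175  646/175 ]
  [ 0     1     -16/7    -6/7     40/7 ]
  [ 0  -3/2      24/7   -3/14    -39/7 ]
Subtract ρ2 from ρ3.
  [ 1   1/4     -11/7     15/28    27/14 ]
  [ 0     1  -404/175    27/175  646/175 ]
  [ 0     0     4/175  -177/175  354/175 ]
  [ 0  -3/2      24/7     -3/14    -39/7 ]
Add 3/2 times ρ2 to ρ4.
  [ 1  1/4     -11/7     15/28    27/14 ]
  [ 0    1  -404/175    27/175  646/175 ]
  [ 0    0     4/175  -177/175  354/175 ]
  [ 0    0    -6/175     3/175   -6/175 ]
Multiply ρ3 by 175/4.
  [ 1  1/4     -11/7   15/28    27/14 ]
  [ 0    1  -404/175  27/175  646/175 ]
  [ 0    0         1  -177/4    177/2 ]
  [ 0    0    -6/175   3/175   -6/175 ]
Add 6/175 times ρ3 to ρ4.
  [ 1  1/4     -11/7   15/28    27/14 ]
  [ 0    1  -404/175  27/175  646/175 ]
  [ 0    0         1  -177/4    177/2 ]
  [ 0    0         0    -3/2        3 ]
Multiply ρ4 by -2/3.
  [ 1  1/4     -11/7   15/28    27/14 ]
  [ 0    1  -404/175  27/175  646/175 ]
  [ 0    0         1  -177/4    177/2 ]
  [ 0    0         0       1       -2 ]
Add 177/4 times ρ4 to ρ3.
  [ 1  1/4     -11/7   15/28    27/14 ]
  [ 0    1  -404/175  27/175  646/175 ]
  [ 0    0         1       0        0 ]
  [ 0    0         0       1       -2 ]
Subtract 27/175 times ρ4 from ρ2.
  [ 1  1/4     -11/7  15/28  27/14 ]
  [ 0    1  -404/175      0      4 ]
  [ 0    0         1      0      0 ]
  [ 0    0         0      1     -2 ]
Subtract 15/28 times ρ4 from ρ1.
  [ 1  1/4     -11/7  0   3 ]
  [ 0    1  -404/175  0   4 ]
  [ 0    0         1  0   0 ]
  [ 0    0         0  1  -2 ]
Add 404/175 times ρ3 to ρ2.
  [ 1  1/4  -11/7  0   3 ]
  [ 0    1      0  0   4 ]
  [ 0    0      1  0   0 ]
  [ 0    0      0  1  -2 ]
Add 11/7 times ρ3 to ρ1.
  [ 1  1/4  0  0   3 ]
  [ 0    1  0  0   4 ]
  [ 0    0  1  0   0 ]
  [ 0    0  0  1  -2 ]
Subtract 1/4 times ρ2 from ρ1.
  [ 1  0  0  0   2 ]
  [ 0  1  0  0   4 ]
  [ 0  0  1  0   0 ]
  [ 0  0  0  1  -2 ]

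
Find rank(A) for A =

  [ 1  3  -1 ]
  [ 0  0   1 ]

rank = 2

r1 → r1 + r2
  [ 1  3  0 ]
  [ 0  0  1 ]
The reduced form has 2 nonzero rows.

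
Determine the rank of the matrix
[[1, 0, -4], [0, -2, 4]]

R2 → -1/2·R2
  [ 1  0  -4 ]
  [ 0  1  -2 ]
The reduced form has 2 nonzero rows.

rank = 2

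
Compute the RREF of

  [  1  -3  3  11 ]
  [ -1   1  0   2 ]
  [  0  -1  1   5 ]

[[1, 0, 0, -4], [0, 1, 0, -2], [0, 0, 1, 3]]

r2 → r2 + r1
  [ 1  -3  3  11 ]
  [ 0  -2  3  13 ]
  [ 0  -1  1   5 ]
r2 → -1/2·r2
  [ 1  -3     3     11 ]
  [ 0   1  -3/2  -13/2 ]
  [ 0  -1     1      5 ]
r3 → r3 + r2
  [ 1  -3     3     11 ]
  [ 0   1  -3/2  -13/2 ]
  [ 0   0  -1/2   -3/2 ]
r3 → -2·r3
  [ 1  -3     3     11 ]
  [ 0   1  -3/2  -13/2 ]
  [ 0   0     1      3 ]
r2 → r2 + 3/2·r3
  [ 1  -3  3  11 ]
  [ 0   1  0  -2 ]
  [ 0   0  1   3 ]
r1 → r1 − 3·r3
  [ 1  -3  0   2 ]
  [ 0   1  0  -2 ]
  [ 0   0  1   3 ]
r1 → r1 + 3·r2
  [ 1  0  0  -4 ]
  [ 0  1  0  -2 ]
  [ 0  0  1   3 ]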